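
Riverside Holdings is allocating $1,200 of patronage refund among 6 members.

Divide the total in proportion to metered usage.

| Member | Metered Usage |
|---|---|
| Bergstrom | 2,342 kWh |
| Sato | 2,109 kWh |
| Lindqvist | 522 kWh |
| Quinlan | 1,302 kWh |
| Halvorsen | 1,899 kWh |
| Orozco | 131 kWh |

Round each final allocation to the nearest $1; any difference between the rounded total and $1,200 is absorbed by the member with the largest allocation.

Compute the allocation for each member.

Total metered usage = 8,305.
Unrounded shares: Bergstrom 2,342/8,305 × $1,200 = 338.40; Sato 2,109/8,305 × $1,200 = 304.73; Lindqvist 522/8,305 × $1,200 = 75.42; Quinlan 1,302/8,305 × $1,200 = 188.13; Halvorsen 1,899/8,305 × $1,200 = 274.39; Orozco 131/8,305 × $1,200 = 18.93.
At nearest $1: Bergstrom $338; Sato $305; Lindqvist $75; Quinlan $188; Halvorsen $274; Orozco $19. Sum = $1,199.
Difference $1,200 − $1,199 = +$1 applied to largest allocation (Bergstrom): Bergstrom becomes $339.

Bergstrom: $339; Sato: $305; Lindqvist: $75; Quinlan: $188; Halvorsen: $274; Orozco: $19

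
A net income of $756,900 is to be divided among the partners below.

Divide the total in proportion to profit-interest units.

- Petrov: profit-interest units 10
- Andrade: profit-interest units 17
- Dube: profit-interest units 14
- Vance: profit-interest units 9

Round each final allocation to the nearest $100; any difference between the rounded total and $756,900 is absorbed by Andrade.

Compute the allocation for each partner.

Petrov: $151,400 | Andrade: $257,400 | Dube: $211,900 | Vance: $136,200

Total profit-interest units = 50.
Raw shares: Petrov 10/50 × $756,900 = 151,380.00; Andrade 17/50 × $756,900 = 257,346.00; Dube 14/50 × $756,900 = 211,932.00; Vance 9/50 × $756,900 = 136,242.00.
Rounded to nearest $100: Petrov $151,400; Andrade $257,300; Dube $211,900; Vance $136,200. Sum = $756,800.
Difference $756,900 − $756,800 = +$100 applied to Andrade: Andrade becomes $257,400.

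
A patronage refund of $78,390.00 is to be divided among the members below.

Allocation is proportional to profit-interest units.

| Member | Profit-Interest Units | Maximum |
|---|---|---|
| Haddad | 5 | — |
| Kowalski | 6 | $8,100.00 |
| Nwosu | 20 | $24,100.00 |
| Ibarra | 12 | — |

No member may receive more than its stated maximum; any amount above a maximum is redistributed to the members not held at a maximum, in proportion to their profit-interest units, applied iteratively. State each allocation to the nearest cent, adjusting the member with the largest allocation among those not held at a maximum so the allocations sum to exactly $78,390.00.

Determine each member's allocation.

Combined profit-interest units = 43.
Proportional shares (ignoring caps): Haddad 9,115.1163; Kowalski 10,938.1395; Nwosu 36,460.4651; Ibarra 21,876.2791.
Held at cap: Kowalski ($8,100.00), Nwosu ($24,100.00); balance $46,190.00 reallocated over remaining profit-interest units 17.
Remaining shares: Haddad 13,585.2941 → $13,585.29; Ibarra 32,604.7059 → $32,604.71.

Haddad: $13,585.29; Kowalski: $8,100.00; Nwosu: $24,100.00; Ibarra: $32,604.71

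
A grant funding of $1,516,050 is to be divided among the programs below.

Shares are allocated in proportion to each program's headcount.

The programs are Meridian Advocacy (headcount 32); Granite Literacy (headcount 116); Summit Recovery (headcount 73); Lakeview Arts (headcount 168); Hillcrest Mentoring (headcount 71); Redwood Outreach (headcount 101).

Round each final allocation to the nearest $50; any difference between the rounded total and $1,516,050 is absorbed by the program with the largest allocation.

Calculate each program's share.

Meridian Advocacy: $86,500; Granite Literacy: $313,500; Summit Recovery: $197,300; Lakeview Arts: $453,950; Hillcrest Mentoring: $191,850; Redwood Outreach: $272,950

Total headcount = 561.
Pro-rata amounts: Meridian Advocacy 32/561 × $1,516,050 = 86,477.01; Granite Literacy 116/561 × $1,516,050 = 313,479.14; Summit Recovery 73/561 × $1,516,050 = 197,275.67; Lakeview Arts 168/561 × $1,516,050 = 454,004.28; Hillcrest Mentoring 71/561 × $1,516,050 = 191,870.86; Redwood Outreach 101/561 × $1,516,050 = 272,943.05.
At nearest $50: Meridian Advocacy $86,500; Granite Literacy $313,500; Summit Recovery $197,300; Lakeview Arts $454,000; Hillcrest Mentoring $191,850; Redwood Outreach $272,950. Sum = $1,516,100.
Difference $1,516,050 − $1,516,100 = −$50 applied to largest allocation (Lakeview Arts): Lakeview Arts becomes $453,950.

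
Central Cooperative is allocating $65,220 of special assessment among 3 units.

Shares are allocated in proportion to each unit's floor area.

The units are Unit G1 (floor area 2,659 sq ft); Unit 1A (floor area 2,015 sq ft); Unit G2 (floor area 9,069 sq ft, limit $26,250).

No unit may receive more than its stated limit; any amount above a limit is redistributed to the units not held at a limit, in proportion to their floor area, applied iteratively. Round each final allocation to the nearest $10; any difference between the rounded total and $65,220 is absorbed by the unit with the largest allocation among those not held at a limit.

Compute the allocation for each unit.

Combined floor area = 13,743.
Pro-rata shares before constraints: Unit G1 12,618.79; Unit 1A 9,562.56; Unit G2 43,038.65.
Held at cap: Unit G2 ($26,250); residual $38,970 reallocated over remaining floor area 4,674.
Shares after redistribution: Unit G1 22,169.71 → $22,170; Unit 1A 16,800.29 → $16,800.

Unit G1: $22,170 | Unit 1A: $16,800 | Unit G2: $26,250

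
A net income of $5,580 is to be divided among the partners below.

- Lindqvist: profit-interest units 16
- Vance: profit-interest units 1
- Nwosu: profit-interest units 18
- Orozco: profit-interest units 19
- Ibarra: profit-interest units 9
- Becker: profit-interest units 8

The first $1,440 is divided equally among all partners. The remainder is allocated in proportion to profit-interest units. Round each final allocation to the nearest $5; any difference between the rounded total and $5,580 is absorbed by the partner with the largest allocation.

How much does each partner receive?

Lindqvist: $1,175; Vance: $300; Nwosu: $1,290; Orozco: $1,345; Ibarra: $765; Becker: $705

Equal tier: $1,440 ÷ 6 = $240 apiece.
Remainder $4,140 by profit-interest units (total 71): Lindqvist 932.96 → $935; Vance 58.31 → $60; Nwosu 1,049.58 → $1,050; Orozco 1,107.89 → $1,110; Ibarra 524.79 → $525; Becker 466.48 → $465.
Rounding difference −$5 on remainder applied to Orozco.
Totals: Lindqvist $240 + $935 = $1,175; Vance $240 + $60 = $300; Nwosu $240 + $1,050 = $1,290; Orozco $240 + $1,105 = $1,345; Ibarra $240 + $525 = $765; Becker $240 + $465 = $705.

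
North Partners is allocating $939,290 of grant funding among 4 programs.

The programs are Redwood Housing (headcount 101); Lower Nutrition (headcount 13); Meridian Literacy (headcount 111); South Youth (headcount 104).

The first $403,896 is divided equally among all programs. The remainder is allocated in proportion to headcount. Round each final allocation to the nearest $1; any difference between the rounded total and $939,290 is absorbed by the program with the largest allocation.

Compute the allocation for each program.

Redwood Housing: $265,335 | Lower Nutrition: $122,129 | Meridian Literacy: $281,609 | South Youth: $270,217

Equal tier: $403,896 ÷ 4 = $100,974 apiece.
Remainder $535,394 by headcount (total 329): Redwood Housing 164,361.08 → $164,361; Lower Nutrition 21,155.39 → $21,155; Meridian Literacy 180,634.45 → $180,634; South Youth 169,243.09 → $169,243.
Rounding difference +$1 on remainder applied to Meridian Literacy.
Totals: Redwood Housing $100,974 + $164,361 = $265,335; Lower Nutrition $100,974 + $21,155 = $122,129; Meridian Literacy $100,974 + $180,635 = $281,609; South Youth $100,974 + $169,243 = $270,217.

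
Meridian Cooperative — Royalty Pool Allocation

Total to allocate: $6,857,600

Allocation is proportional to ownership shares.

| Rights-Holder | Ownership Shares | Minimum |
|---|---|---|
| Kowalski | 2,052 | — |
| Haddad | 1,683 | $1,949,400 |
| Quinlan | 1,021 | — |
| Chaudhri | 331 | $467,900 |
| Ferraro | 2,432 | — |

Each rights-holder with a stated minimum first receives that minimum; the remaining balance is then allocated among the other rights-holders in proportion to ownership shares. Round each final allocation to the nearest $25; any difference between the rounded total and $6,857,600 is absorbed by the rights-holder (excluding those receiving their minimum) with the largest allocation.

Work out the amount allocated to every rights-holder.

Guaranteed amounts: Haddad $1,949,400; Chaudhri $467,900. Residual $4,440,300.
Residual split over remaining ownership shares 5,505: Kowalski 1,655,130.90 → $1,655,125; Quinlan 823,532.48 → $823,525; Ferraro 1,961,636.62 → $1,961,625.
Rounding difference +$25 applied to Ferraro → $1,961,650.

Kowalski: $1,655,125; Haddad: $1,949,400; Quinlan: $823,525; Chaudhri: $467,900; Ferraro: $1,961,650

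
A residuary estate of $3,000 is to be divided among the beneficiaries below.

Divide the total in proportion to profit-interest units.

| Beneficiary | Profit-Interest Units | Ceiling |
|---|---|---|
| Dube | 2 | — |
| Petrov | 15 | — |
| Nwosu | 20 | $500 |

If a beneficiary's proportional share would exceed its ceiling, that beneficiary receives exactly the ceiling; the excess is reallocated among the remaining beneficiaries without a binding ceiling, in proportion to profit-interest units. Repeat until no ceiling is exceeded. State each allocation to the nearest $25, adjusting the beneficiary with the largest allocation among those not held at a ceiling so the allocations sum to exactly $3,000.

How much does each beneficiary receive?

Dube: $300 | Petrov: $2,200 | Nwosu: $500

Total profit-interest units = 37.
Pro-rata shares before constraints: Dube 162.16; Petrov 1,216.22; Nwosu 1,621.62.
Capped: Nwosu ($500); remaining pool $2,500 reallocated over remaining profit-interest units 17.
Redistributed shares: Dube 294.12 → $300; Petrov 2,205.88 → $2,200.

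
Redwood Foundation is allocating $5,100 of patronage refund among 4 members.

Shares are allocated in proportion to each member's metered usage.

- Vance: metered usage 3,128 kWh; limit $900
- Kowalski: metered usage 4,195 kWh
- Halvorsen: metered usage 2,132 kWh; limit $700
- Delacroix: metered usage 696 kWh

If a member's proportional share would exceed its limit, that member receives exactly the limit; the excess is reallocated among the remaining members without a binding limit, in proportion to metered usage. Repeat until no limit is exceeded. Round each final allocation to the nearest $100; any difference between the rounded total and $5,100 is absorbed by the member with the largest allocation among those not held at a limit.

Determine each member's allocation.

Combined metered usage = 10,151.
Proportional shares (ignoring caps): Vance 1,571.55; Kowalski 2,107.62; Halvorsen 1,071.15; Delacroix 349.68.
Held at cap: Vance ($900), Halvorsen ($700); balance $3,500 reallocated over remaining metered usage 4,891.
Shares after redistribution: Kowalski 3,001.94 → $3,000; Delacroix 498.06 → $500.

Vance: $900 · Kowalski: $3,000 · Halvorsen: $700 · Delacroix: $500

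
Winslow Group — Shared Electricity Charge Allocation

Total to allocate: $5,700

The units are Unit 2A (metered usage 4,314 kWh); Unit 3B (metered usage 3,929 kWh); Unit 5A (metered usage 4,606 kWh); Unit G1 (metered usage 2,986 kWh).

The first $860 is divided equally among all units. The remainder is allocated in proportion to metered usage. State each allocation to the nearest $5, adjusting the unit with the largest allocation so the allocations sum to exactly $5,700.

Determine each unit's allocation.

Unit 2A: $1,535 | Unit 3B: $1,415 | Unit 5A: $1,620 | Unit G1: $1,130

First tranche $860 split equally: $215 each.
Remainder $4,840 by metered usage (total 15,835): Unit 2A 1,318.58 → $1,320; Unit 3B 1,200.91 → $1,200; Unit 5A 1,407.83 → $1,410; Unit G1 912.68 → $915.
Rounding difference −$5 on remainder applied to Unit 5A.
Totals: Unit 2A $215 + $1,320 = $1,535; Unit 3B $215 + $1,200 = $1,415; Unit 5A $215 + $1,405 = $1,620; Unit G1 $215 + $915 = $1,130.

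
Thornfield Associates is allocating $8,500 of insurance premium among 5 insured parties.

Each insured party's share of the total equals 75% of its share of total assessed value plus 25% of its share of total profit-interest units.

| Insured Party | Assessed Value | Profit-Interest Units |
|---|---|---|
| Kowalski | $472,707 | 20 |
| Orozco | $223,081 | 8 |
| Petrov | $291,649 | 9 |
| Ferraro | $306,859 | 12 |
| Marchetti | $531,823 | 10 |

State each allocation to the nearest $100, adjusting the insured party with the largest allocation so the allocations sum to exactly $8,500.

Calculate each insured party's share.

Kowalski: $2,400; Orozco: $1,100; Petrov: $1,300; Ferraro: $1,500; Marchetti: $2,200

Assessed value total 1,826,119; profit-interest units total 59.
Combined weights (75% assessed value + 25% profit-interest units): Kowalski 0.2789; Orozco 0.1255; Petrov 0.1579; Ferraro 0.1769; Marchetti 0.2608.
Raw shares: Kowalski 2,370.56; Orozco 1,066.91; Petrov 1,342.30; Ferraro 1,503.45; Marchetti 2,216.77.
Rounded to nearest $100: Kowalski $2,400; Orozco $1,100; Petrov $1,300; Ferraro $1,500; Marchetti $2,200. Sum = $8,500.
No rounding difference to absorb.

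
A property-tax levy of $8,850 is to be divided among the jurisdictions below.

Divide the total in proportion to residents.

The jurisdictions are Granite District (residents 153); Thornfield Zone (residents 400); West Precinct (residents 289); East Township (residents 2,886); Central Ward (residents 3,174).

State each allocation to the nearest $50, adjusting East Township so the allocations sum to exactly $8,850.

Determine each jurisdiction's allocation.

Residents total: 6,902.
Unrounded shares: Granite District 153/6,902 × $8,850 = 196.18; Thornfield Zone 400/6,902 × $8,850 = 512.89; West Precinct 289/6,902 × $8,850 = 370.57; East Township 2,886/6,902 × $8,850 = 3,700.54; Central Ward 3,174/6,902 × $8,850 = 4,069.82.
Rounded to nearest $50: Granite District $200; Thornfield Zone $500; West Precinct $350; East Township $3,700; Central Ward $4,050. Sum = $8,800.
Difference $8,850 − $8,800 = +$50 applied to East Township: East Township becomes $3,750.

Granite District: $200; Thornfield Zone: $500; West Precinct: $350; East Township: $3,750; Central Ward: $4,050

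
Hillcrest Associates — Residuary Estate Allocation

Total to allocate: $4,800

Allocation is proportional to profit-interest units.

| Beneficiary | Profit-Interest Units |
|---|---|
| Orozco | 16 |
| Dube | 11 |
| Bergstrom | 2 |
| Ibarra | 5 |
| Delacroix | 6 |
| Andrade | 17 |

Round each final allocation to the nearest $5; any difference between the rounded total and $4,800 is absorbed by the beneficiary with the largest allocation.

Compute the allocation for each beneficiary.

Total profit-interest units = 57.
Proportional shares: Orozco 16/57 × $4,800 = 1,347.37; Dube 11/57 × $4,800 = 926.32; Bergstrom 2/57 × $4,800 = 168.42; Ibarra 5/57 × $4,800 = 421.05; Delacroix 6/57 × $4,800 = 505.26; Andrade 17/57 × $4,800 = 1,431.58.
At nearest $5: Orozco $1,345; Dube $925; Bergstrom $170; Ibarra $420; Delacroix $505; Andrade $1,430. Sum = $4,795.
Difference $4,800 − $4,795 = +$5 applied to largest allocation (Andrade): Andrade becomes $1,435.

Orozco: $1,345 · Dube: $925 · Bergstrom: $170 · Ibarra: $420 · Delacroix: $505 · Andrade: $1,435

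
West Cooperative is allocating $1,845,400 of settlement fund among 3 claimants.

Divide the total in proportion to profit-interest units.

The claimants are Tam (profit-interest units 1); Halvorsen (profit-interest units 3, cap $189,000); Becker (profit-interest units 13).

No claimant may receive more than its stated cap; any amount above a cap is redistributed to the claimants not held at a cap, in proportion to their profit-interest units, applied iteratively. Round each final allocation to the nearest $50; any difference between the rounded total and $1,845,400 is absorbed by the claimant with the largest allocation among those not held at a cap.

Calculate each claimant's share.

Combined profit-interest units = 17.
Unconstrained shares: Tam 108,552.94; Halvorsen 325,658.82; Becker 1,411,188.24.
Held at cap: Halvorsen ($189,000); balance $1,656,400 reallocated over remaining profit-interest units 14.
Remaining shares: Tam 118,314.29 → $118,300; Becker 1,538,085.71 → $1,538,100.

Tam: $118,300 | Halvorsen: $189,000 | Becker: $1,538,100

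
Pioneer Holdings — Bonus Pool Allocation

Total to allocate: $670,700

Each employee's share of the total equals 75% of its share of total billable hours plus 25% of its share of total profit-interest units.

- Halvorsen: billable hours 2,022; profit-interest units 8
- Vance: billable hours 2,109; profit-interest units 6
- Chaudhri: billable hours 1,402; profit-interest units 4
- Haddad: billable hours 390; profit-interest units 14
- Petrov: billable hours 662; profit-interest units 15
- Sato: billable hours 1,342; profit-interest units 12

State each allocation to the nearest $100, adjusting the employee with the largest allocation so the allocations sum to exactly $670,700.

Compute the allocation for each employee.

Halvorsen: $151,100 | Vance: $150,900 | Chaudhri: $100,300 | Haddad: $64,500 | Petrov: $84,600 | Sato: $119,300

Totals — billable hours 7,927, profit-interest units 59.
Combined weights (75% billable hours + 25% profit-interest units): Halvorsen 0.2252; Vance 0.2250; Chaudhri 0.1496; Haddad 0.0962; Petrov 0.1262; Sato 0.1778.
Raw shares: Halvorsen 151,045.99; Vance 150,882.87; Chaudhri 100,334.75; Haddad 64,535.59; Petrov 84,637.88; Sato 119,262.91.
Rounded to nearest $100: Halvorsen $151,000; Vance $150,900; Chaudhri $100,300; Haddad $64,500; Petrov $84,600; Sato $119,300. Sum = $670,600.
Difference $670,700 − $670,600 = +$100 applied to largest allocation (Halvorsen): Halvorsen becomes $151,100.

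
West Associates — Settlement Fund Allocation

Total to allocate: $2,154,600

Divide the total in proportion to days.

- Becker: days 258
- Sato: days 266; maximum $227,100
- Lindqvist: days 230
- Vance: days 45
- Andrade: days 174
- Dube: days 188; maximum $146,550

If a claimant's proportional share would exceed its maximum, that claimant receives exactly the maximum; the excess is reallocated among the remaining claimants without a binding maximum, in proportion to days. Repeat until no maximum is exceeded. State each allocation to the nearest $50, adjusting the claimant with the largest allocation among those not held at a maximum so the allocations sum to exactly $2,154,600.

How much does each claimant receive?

Becker: $649,900 | Sato: $227,100 | Lindqvist: $579,400 | Vance: $113,350 | Andrade: $438,300 | Dube: $146,550

Days total: 1,161.
Unconstrained shares: Becker 478,800.00; Sato 493,646.51; Lindqvist 426,837.21; Vance 83,511.63; Andrade 322,911.63; Dube 348,893.02.
Held at cap: Sato ($227,100), Dube ($146,550); remaining pool $1,780,950 reallocated over remaining days 707.
Redistributed shares: Becker 649,908.20 → $649,900; Lindqvist 579,375.53 → $579,400; Vance 113,356.08 → $113,350; Andrade 438,310.18 → $438,300.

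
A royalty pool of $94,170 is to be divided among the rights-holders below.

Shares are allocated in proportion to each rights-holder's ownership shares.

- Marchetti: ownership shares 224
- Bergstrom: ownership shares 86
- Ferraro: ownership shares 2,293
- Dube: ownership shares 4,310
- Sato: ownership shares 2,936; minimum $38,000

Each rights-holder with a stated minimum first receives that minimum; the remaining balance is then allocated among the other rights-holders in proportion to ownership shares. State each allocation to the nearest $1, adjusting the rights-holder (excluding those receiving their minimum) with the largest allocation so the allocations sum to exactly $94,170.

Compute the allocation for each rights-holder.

Fund the minimums — Sato $38,000. Remaining pool $56,170.
Remaining pool split over remaining ownership shares 6,913: Marchetti 1,820.06 → $1,820; Bergstrom 698.77 → $699; Ferraro 18,631.25 → $18,631; Dube 35,019.92 → $35,020.

Marchetti: $1,820 | Bergstrom: $699 | Ferraro: $18,631 | Dube: $35,020 | Sato: $38,000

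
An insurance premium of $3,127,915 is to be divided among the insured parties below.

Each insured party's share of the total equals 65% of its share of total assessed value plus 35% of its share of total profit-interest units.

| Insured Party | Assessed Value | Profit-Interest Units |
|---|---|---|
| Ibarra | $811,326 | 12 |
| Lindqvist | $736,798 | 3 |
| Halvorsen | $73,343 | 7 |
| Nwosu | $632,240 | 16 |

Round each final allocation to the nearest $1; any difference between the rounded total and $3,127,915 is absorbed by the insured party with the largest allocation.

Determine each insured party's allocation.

Assessed value total 2,253,707; profit-interest units total 38.
Combined weights (65% assessed value + 35% profit-interest units): Ibarra 0.3445; Lindqvist 0.2401; Halvorsen 0.0856; Nwosu 0.3297.
Pro-rata amounts: Ibarra 1,077,641.34; Lindqvist 751,119.44; Halvorsen 267,833.39; Nwosu 1,031,320.83.
Rounded to nearest $1: Ibarra $1,077,641; Lindqvist $751,119; Halvorsen $267,833; Nwosu $1,031,321. Sum = $3,127,914.
Difference $3,127,915 − $3,127,914 = +$1 applied to largest allocation (Ibarra): Ibarra becomes $1,077,642.

Ibarra: $1,077,642 | Lindqvist: $751,119 | Halvorsen: $267,833 | Nwosu: $1,031,321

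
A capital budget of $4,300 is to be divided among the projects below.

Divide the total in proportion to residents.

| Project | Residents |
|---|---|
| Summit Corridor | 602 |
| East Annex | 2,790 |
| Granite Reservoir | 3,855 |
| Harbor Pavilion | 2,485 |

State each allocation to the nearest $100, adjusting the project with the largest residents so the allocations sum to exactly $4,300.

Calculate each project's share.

Total residents = 602 + 2,790 + 3,855 + 2,485 = 9,732.
Pro-rata amounts: Summit Corridor 265.99; East Annex 1,232.74; Granite Reservoir 1,703.30; Harbor Pavilion 1,097.98.
After rounding ($100): Summit Corridor $300; East Annex $1,200; Granite Reservoir $1,700; Harbor Pavilion $1,100. Sum = $4,300.
Rounded total matches; no reconciliation needed.

Summit Corridor: $300 · East Annex: $1,200 · Granite Reservoir: $1,700 · Harbor Pavilion: $1,100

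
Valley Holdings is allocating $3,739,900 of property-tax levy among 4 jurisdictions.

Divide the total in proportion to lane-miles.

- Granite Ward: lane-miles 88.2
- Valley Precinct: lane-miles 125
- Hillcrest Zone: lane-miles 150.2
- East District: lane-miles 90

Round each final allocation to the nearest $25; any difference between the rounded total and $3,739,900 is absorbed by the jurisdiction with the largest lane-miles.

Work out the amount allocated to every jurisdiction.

Granite Ward: $727,525 · Valley Precinct: $1,031,075 · Hillcrest Zone: $1,238,925 · East District: $742,375

Total lane-miles = 88.2 + 125 + 150.2 + 90 = 453.4.
Pro-rata amounts: Granite Ward 727,523.56; Valley Precinct 1,031,070.80; Hillcrest Zone 1,238,934.67; East District 742,370.97.
At nearest $25: Granite Ward $727,525; Valley Precinct $1,031,075; Hillcrest Zone $1,238,925; East District $742,375. Sum = $3,739,900.
No rounding difference to absorb.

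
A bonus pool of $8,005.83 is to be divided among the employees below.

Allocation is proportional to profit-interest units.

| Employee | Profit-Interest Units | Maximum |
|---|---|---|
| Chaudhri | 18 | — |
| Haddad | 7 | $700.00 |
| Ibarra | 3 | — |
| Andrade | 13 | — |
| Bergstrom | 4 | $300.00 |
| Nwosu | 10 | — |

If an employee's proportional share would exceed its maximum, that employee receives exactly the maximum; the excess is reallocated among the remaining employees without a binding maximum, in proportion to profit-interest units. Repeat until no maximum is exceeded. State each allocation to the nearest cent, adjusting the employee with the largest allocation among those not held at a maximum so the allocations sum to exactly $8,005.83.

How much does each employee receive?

Profit-interest units total: 55.
Unconstrained shares: Chaudhri 2,620.0898; Haddad 1,018.9238; Ibarra 436.6816; Andrade 1,892.2871; Bergstrom 582.2422; Nwosu 1,455.6055.
Cap binds for Haddad ($700.00), Bergstrom ($300.00); remaining pool $7,005.83 reallocated over remaining profit-interest units 44.
Shares after redistribution: Chaudhri 2,866.0214 → $2,866.02; Ibarra 477.6702 → $477.67; Andrade 2,069.9043 → $2,069.90; Nwosu 1,592.2341 → $1,592.23.
Rounding difference +$0.01 applied to Chaudhri → $2,866.03.

Chaudhri: $2,866.03 | Haddad: $700.00 | Ibarra: $477.67 | Andrade: $2,069.90 | Bergstrom: $300.00 | Nwosu: $1,592.23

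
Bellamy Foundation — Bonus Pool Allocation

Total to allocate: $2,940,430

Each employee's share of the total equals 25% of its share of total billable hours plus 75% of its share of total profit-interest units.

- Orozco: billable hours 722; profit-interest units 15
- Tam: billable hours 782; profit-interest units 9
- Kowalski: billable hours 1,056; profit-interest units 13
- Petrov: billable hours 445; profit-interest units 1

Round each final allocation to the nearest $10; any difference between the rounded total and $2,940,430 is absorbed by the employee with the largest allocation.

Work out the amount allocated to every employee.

Orozco: $1,047,150 · Tam: $713,610 · Kowalski: $1,012,780 · Petrov: $166,890

Billable hours total 3,005; profit-interest units total 38.
Combined weights (25% billable hours + 75% profit-interest units): Orozco 0.3561; Tam 0.2427; Kowalski 0.3444; Petrov 0.0568.
Unrounded shares: Orozco 1,047,143.54; Tam 713,612.41; Kowalski 1,012,779.73; Petrov 166,894.32.
Rounded to nearest $10: Orozco $1,047,140; Tam $713,610; Kowalski $1,012,780; Petrov $166,890. Sum = $2,940,420.
Difference $2,940,430 − $2,940,420 = +$10 applied to largest allocation (Orozco): Orozco becomes $1,047,150.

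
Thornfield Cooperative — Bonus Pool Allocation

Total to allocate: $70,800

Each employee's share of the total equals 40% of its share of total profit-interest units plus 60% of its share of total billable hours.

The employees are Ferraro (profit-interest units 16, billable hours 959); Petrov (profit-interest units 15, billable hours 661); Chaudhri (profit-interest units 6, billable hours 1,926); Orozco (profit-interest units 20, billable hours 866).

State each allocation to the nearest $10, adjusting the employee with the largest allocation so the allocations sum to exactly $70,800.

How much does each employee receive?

Profit-interest units total 57; billable hours total 4,412.
Combined weights (40% profit-interest units + 60% billable hours): Ferraro 0.2427; Petrov 0.1952; Chaudhri 0.3040; Orozco 0.2581.
Proportional shares: Ferraro 17,183.00; Petrov 13,816.93; Chaudhri 21,525.13; Orozco 18,274.94.
Rounded to nearest $10: Ferraro $17,180; Petrov $13,820; Chaudhri $21,530; Orozco $18,270. Sum = $70,800.
Rounded total matches; no reconciliation needed.

Ferraro: $17,180 · Petrov: $13,820 · Chaudhri: $21,530 · Orozco: $18,270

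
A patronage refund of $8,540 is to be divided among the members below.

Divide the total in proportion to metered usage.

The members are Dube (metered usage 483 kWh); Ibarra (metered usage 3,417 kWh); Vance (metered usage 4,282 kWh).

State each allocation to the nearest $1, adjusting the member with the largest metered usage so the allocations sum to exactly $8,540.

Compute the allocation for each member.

Combined metered usage = 483 + 3,417 + 4,282 = 8,182.
Raw shares: Dube 504.13; Ibarra 3,566.51; Vance 4,469.36.
Rounded to nearest $1: Dube $504; Ibarra $3,567; Vance $4,469. Sum = $8,540.
Rounded total matches; no reconciliation needed.

Dube: $504 | Ibarra: $3,567 | Vance: $4,469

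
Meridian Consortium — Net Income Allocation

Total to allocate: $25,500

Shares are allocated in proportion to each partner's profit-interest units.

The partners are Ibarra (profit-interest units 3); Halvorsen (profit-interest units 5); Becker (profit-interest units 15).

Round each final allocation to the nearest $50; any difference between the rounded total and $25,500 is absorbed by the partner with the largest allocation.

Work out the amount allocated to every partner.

Profit-interest units total: 23.
Unrounded shares: Ibarra 3/23 × $25,500 = 3,326.09; Halvorsen 5/23 × $25,500 = 5,543.48; Becker 15/23 × $25,500 = 16,630.43.
After rounding ($50): Ibarra $3,350; Halvorsen $5,550; Becker $16,650. Sum = $25,550.
Difference $25,500 − $25,550 = −$50 applied to largest allocation (Becker): Becker becomes $16,600.

Ibarra: $3,350; Halvorsen: $5,550; Becker: $16,600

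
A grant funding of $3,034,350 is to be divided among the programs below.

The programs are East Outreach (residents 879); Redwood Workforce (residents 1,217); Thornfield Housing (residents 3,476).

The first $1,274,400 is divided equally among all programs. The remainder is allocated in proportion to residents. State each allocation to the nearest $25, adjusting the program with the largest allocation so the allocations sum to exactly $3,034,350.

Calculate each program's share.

$1,274,400 shared equally gives $424,800 per program.
Remainder $1,759,950 by residents (total 5,572): East Outreach 277,637.48 → $277,625; Redwood Workforce 384,396.83 → $384,400; Thornfield Housing 1,097,915.69 → $1,097,925.
Totals: East Outreach $424,800 + $277,625 = $702,425; Redwood Workforce $424,800 + $384,400 = $809,200; Thornfield Housing $424,800 + $1,097,925 = $1,522,725.

East Outreach: $702,425 | Redwood Workforce: $809,200 | Thornfield Housing: $1,522,725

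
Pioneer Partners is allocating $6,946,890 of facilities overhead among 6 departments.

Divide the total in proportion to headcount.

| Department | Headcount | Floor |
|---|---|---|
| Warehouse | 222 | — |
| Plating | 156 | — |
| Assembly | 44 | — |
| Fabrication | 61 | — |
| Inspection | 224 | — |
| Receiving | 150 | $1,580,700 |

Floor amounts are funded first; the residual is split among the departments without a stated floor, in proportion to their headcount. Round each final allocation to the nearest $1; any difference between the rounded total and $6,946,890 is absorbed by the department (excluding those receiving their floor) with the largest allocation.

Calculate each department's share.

Fund the minimums — Receiving $1,580,700. Residual $5,366,190.
Residual split over remaining headcount 707: Warehouse 1,684,998.84 → $1,684,999; Plating 1,184,053.24 → $1,184,053; Assembly 333,963.73 → $333,964; Fabrication 462,995.18 → $462,995; Inspection 1,700,179.01 → $1,700,179.

Warehouse: $1,684,999 · Plating: $1,184,053 · Assembly: $333,964 · Fabrication: $462,995 · Inspection: $1,700,179 · Receiving: $1,580,700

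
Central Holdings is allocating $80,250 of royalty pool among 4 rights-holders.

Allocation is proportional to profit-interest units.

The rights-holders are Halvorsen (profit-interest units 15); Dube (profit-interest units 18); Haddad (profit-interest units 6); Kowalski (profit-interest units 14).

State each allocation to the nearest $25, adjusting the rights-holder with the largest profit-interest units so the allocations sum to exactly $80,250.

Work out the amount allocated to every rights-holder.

Profit-interest units total: 15 + 18 + 6 + 14 = 53.
Pro-rata amounts: Halvorsen 22,712.26; Dube 27,254.72; Haddad 9,084.91; Kowalski 21,198.11.
Rounded to nearest $25: Halvorsen $22,700; Dube $27,250; Haddad $9,075; Kowalski $21,200. Sum = $80,225.
Difference $80,250 − $80,225 = +$25 applied to largest profit-interest units (Dube): Dube becomes $27,275.

Halvorsen: $22,700 | Dube: $27,275 | Haddad: $9,075 | Kowalski: $21,200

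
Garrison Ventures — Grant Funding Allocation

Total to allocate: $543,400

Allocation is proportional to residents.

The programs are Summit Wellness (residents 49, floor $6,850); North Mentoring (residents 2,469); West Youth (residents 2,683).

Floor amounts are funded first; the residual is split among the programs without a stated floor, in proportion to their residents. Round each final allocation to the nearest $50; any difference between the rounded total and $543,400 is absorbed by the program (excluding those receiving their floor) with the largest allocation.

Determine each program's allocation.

Summit Wellness: $6,850 · North Mentoring: $257,150 · West Youth: $279,400

Guaranteed amounts: Summit Wellness $6,850. Remaining pool $536,550.
Remaining pool split over remaining residents 5,152: North Mentoring 257,131.59 → $257,150; West Youth 279,418.41 → $279,400.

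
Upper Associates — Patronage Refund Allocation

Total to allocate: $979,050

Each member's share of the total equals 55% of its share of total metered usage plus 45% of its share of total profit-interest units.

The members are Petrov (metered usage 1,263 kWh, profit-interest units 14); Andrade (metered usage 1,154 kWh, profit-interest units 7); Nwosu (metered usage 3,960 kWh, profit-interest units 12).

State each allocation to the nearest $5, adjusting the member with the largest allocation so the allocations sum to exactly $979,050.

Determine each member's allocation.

Metered usage total 6,377; profit-interest units total 33.
Composite weights (55% metered usage + 45% profit-interest units): Petrov 0.2998; Andrade 0.1950; Nwosu 0.5052.
Raw shares: Petrov 293,557.98; Andrade 190,899.19; Nwosu 494,592.83.
At nearest $5: Petrov $293,560; Andrade $190,900; Nwosu $494,595. Sum = $979,055.
Difference $979,050 − $979,055 = −$5 applied to largest allocation (Nwosu): Nwosu becomes $494,590.

Petrov: $293,560 | Andrade: $190,900 | Nwosu: $494,590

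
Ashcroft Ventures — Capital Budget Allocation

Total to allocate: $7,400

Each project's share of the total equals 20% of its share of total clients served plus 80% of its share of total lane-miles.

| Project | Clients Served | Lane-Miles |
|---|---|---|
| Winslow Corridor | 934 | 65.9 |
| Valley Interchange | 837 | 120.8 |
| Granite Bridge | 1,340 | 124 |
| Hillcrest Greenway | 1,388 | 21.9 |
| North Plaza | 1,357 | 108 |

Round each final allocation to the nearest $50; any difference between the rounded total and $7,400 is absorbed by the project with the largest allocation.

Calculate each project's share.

Totals — clients served 5,856, lane-miles 440.6.
Combined weights (20% clients served + 80% lane-miles): Winslow Corridor 0.1516; Valley Interchange 0.2479; Granite Bridge 0.2709; Hillcrest Greenway 0.0872; North Plaza 0.2424.
Pro-rata amounts: Winslow Corridor 1,121.50; Valley Interchange 1,834.63; Granite Bridge 2,004.75; Hillcrest Greenway 645.05; North Plaza 1,794.07.
Rounded to nearest $50: Winslow Corridor $1,100; Valley Interchange $1,850; Granite Bridge $2,000; Hillcrest Greenway $650; North Plaza $1,800. Sum = $7,400.
Sum already equals the total — no adjustment.

Winslow Corridor: $1,100 | Valley Interchange: $1,850 | Granite Bridge: $2,000 | Hillcrest Greenway: $650 | North Plaza: $1,800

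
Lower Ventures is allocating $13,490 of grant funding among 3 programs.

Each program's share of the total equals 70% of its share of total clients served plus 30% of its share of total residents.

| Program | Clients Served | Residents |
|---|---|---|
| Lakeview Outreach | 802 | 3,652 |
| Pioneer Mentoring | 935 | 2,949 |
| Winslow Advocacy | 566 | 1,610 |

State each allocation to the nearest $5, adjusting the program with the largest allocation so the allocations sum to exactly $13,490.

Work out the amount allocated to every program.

Clients served total 2,303; residents total 8,211.
Combined weights (70% clients served + 30% residents): Lakeview Outreach 0.3772; Pioneer Mentoring 0.3919; Winslow Advocacy 0.2309.
Proportional shares: Lakeview Outreach 5,088.42; Pioneer Mentoring 5,287.27; Winslow Advocacy 3,114.30.
At nearest $5: Lakeview Outreach $5,090; Pioneer Mentoring $5,285; Winslow Advocacy $3,115. Sum = $13,490.
Sum already equals the total — no adjustment.

Lakeview Outreach: $5,090 | Pioneer Mentoring: $5,285 | Winslow Advocacy: $3,115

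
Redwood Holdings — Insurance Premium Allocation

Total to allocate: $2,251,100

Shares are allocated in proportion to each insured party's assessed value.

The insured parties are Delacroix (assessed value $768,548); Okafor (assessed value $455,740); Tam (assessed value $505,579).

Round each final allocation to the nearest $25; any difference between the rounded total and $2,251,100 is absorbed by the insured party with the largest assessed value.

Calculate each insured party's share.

Delacroix: $1,000,125; Okafor: $593,050; Tam: $657,925

Assessed value total: 768,548 + 455,740 + 505,579 = 1,729,867.
Pro-rata amounts: Delacroix 1,000,122.21; Okafor 593,060.80; Tam 657,916.99.
After rounding ($25): Delacroix $1,000,125; Okafor $593,050; Tam $657,925. Sum = $2,251,100.
No rounding difference to absorb.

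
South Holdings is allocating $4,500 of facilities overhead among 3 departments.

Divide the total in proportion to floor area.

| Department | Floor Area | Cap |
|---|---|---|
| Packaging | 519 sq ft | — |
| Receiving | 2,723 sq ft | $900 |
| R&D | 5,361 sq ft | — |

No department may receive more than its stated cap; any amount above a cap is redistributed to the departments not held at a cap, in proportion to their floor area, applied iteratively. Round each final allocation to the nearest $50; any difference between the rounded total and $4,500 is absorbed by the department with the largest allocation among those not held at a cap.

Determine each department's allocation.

Floor area total: 8,603.
Pro-rata shares before constraints: Packaging 271.48; Receiving 1,424.33; R&D 2,804.20.
Cap binds for Receiving ($900); remaining pool $3,600 reallocated over remaining floor area 5,880.
Redistributed shares: Packaging 317.76 → $300; R&D 3,282.24 → $3,300.

Packaging: $300 · Receiving: $900 · R&D: $3,300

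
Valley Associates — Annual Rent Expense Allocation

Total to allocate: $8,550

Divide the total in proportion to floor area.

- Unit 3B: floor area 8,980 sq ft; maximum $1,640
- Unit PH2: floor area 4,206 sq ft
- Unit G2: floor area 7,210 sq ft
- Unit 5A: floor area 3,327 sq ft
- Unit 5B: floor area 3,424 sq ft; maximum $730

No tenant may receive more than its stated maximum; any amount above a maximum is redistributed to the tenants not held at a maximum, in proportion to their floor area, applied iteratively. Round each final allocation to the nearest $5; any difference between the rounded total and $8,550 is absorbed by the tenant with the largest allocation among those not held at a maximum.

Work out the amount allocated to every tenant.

Total floor area = 27,147.
Unconstrained shares: Unit 3B 2,828.27; Unit PH2 1,324.69; Unit G2 2,270.80; Unit 5A 1,047.85; Unit 5B 1,078.40.
Capped: Unit 3B ($1,640), Unit 5B ($730); balance $6,180 reallocated over remaining floor area 14,743.
Shares after redistribution: Unit PH2 1,763.08 → $1,765; Unit G2 3,022.30 → $3,020; Unit 5A 1,394.62 → $1,395.

Unit 3B: $1,640; Unit PH2: $1,765; Unit G2: $3,020; Unit 5A: $1,395; Unit 5B: $730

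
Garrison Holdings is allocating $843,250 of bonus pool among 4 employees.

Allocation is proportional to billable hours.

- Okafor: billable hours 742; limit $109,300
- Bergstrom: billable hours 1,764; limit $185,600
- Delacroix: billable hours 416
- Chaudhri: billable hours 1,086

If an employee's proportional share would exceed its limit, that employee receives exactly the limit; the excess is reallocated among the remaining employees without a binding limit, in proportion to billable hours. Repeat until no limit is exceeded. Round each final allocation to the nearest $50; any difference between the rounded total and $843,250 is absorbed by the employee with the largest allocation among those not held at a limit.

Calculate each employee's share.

Okafor: $109,300 | Bergstrom: $185,600 | Delacroix: $151,850 | Chaudhri: $396,500

Combined billable hours = 4,008.
Unconstrained shares: Okafor 156,110.65; Bergstrom 371,130.99; Delacroix 87,522.95; Chaudhri 228,485.40.
Cap binds for Okafor ($109,300), Bergstrom ($185,600); balance $548,350 reallocated over remaining billable hours 1,502.
Remaining shares: Delacroix 151,873.24 → $151,850; Chaudhri 396,476.76 → $396,500.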